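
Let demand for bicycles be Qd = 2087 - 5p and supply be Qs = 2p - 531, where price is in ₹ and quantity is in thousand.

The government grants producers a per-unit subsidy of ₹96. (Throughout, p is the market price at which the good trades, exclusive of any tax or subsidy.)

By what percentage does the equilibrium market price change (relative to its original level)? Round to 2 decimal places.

-7.33

Before the shock: 2087 - 5p = 2p - 531 ⇒ 2618 = 7p ⇒ p = 374, Q = 217.
Since sellers receive the price plus the subsidy, the effective supply curve becomes Qs = 2p - 339.
Clearing the new market: 2087 - 5p = 2p - 339, so p = 2426/7 ≈ 346.5714 and Q = 2479/7 ≈ 354.1429.
%Δp = (346.5714 − 374) / 374 × 100 = -7.33%.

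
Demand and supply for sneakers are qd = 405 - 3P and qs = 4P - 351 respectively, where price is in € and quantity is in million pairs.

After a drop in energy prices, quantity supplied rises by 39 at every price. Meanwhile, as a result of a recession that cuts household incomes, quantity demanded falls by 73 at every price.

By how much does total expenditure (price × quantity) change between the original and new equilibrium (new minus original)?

-3596

Original equilibrium: 405 - 3P = 4P - 351 gives 756 = 7P, so P = 108 and q = 81.
The new curves are qd = 332 - 3P (demand) and qs = 4P - 312 (supply).
New equilibrium: 332 - 3P = 4P - 312 ⇒ 644 = 7P ⇒ P = 92, q = 56.
Expenditure moves from 108×81 = 8748 to 92×56 = 5152; change = -3596.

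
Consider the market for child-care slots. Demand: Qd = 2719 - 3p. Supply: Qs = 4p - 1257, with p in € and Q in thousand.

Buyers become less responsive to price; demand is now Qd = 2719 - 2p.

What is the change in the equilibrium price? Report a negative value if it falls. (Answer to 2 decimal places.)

+94.67

Before the shock: 2719 - 3p = 4p - 1257 ⇒ 3976 = 7p ⇒ p = 568, Q = 1015.
With the change applied: demand Qd = 2719 - 2p, supply Qs = 4p - 1257.
Equate the new curves: 2719 - 2p = 4p - 1257, giving 3976 = 6p, p = 1988/3 ≈ 662.6667, Q = 4181/3 ≈ 1393.6667.
Δp = 662.6667 − 568 = +94.67.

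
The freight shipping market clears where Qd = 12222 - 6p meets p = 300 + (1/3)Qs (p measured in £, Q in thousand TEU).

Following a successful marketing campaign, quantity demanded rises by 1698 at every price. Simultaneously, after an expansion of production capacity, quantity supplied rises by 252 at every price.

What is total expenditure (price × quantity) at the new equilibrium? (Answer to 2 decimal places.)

Before the shock: 12222 - 6p = 3p - 900 ⇒ 13122 = 9p ⇒ p = 1458, Q = 3474.
The shock moves the curves to Qd = 13920 - 6p and Qs = 3p - 648.
Clearing the new market: 13920 - 6p = 3p - 648, so p = 4856/3 ≈ 1618.6667 and Q = 4208.
New expenditure = 1618.6667 × 4208 = 6811349.33.

6811349.33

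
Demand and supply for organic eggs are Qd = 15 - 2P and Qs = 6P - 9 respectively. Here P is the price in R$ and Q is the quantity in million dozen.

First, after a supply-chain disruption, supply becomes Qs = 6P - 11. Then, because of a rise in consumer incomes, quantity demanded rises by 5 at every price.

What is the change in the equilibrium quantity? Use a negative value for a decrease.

+3.25

Solve the original market: 15 - 2P = 6P - 9, hence P = 3 and Q = 9.
The new curves are Qd = 20 - 2P (demand) and Qs = 6P - 11 (supply).
Clearing the new market: 20 - 2P = 6P - 11, so P = 3.875 and Q = 12.25.
ΔQ = 12.25 − 9 = +3.25.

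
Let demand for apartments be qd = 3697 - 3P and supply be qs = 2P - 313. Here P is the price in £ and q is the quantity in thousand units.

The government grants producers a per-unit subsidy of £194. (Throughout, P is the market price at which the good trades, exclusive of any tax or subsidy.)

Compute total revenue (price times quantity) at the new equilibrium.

Solve the original market: 3697 - 3P = 2P - 313, hence P = 802 and q = 1291.
Since sellers receive the price plus the subsidy, the effective supply curve becomes qs = 2P + 75.
Equate the new curves: 3697 - 3P = 2P + 75, giving 3622 = 5P, P = 724.4, q = 1523.8.
New expenditure = 724.4 × 1523.8 = 1103840.72.

1103840.72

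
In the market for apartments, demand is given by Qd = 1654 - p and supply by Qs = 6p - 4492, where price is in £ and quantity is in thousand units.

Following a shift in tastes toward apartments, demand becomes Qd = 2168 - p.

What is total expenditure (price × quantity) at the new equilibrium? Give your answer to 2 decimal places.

1157480.82

Initially, 1654 - p = 6p - 4492, so 6146 = 7p and p = 878, Q = 776.
The new curves are Qd = 2168 - p (demand) and Qs = 6p - 4492 (supply).
Clearing the new market: 2168 - p = 6p - 4492, so p = 6660/7 ≈ 951.4286 and Q = 8516/7 ≈ 1216.5714.
New expenditure = 951.4286 × 1216.5714 = 1157480.82.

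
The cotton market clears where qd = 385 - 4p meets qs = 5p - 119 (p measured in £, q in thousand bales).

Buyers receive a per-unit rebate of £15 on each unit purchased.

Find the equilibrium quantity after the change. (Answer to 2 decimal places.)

194.33

Solve the original market: 385 - 4p = 5p - 119, hence p = 56 and q = 161.
Since buyers' out-of-pocket price is the market price minus the rebate, the effective demand curve becomes qd = 445 - 4p.
Setting them equal: 445 - 4p = 5p - 119 → 564 = 9p, so p = 188/3 ≈ 62.6667 and q = 583/3 ≈ 194.3333.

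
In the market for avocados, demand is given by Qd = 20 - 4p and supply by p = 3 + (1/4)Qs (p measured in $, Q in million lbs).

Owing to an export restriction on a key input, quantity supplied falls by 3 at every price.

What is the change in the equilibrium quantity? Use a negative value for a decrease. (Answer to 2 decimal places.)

Solve the original market: 20 - 4p = 4p - 12, hence p = 4 and Q = 4.
The new curves are Qd = 20 - 4p (demand) and Qs = 4p - 15 (supply).
Clearing the new market: 20 - 4p = 4p - 15, so p = 4.375 and Q = 2.5.
ΔQ = 2.5 − 4 = -1.50.

-1.50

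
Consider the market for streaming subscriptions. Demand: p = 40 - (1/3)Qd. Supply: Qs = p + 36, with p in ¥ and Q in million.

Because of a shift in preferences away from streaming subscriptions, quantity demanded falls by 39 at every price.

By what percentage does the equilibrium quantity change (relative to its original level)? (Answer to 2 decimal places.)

Before the shock: 120 - 3p = p + 36 ⇒ 84 = 4p ⇒ p = 21, Q = 57.
With the change applied: demand Qd = 81 - 3p, supply Qs = p + 36.
Clearing the new market: 81 - 3p = p + 36, so p = 11.25 and Q = 47.25.
%ΔQ = (47.25 − 57) / 57 × 100 = -17.11%.

-17.11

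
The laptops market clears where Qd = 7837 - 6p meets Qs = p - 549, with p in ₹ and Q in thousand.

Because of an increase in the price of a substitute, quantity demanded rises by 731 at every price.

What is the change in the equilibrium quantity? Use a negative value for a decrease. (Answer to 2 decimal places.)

Before the shock: 7837 - 6p = p - 549 ⇒ 8386 = 7p ⇒ p = 1198, Q = 649.
With the change applied: demand Qd = 8568 - 6p, supply Qs = p - 549.
Equate the new curves: 8568 - 6p = p - 549, giving 9117 = 7p, p = 9117/7 ≈ 1302.4286, Q = 5274/7 ≈ 753.4286.
ΔQ = 753.4286 − 649 = +104.43.

+104.43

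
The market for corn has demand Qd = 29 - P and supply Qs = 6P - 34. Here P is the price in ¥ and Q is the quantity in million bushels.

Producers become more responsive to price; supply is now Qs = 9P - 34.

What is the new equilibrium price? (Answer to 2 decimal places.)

6.30

Before the shock: 29 - P = 6P - 34 ⇒ 63 = 7P ⇒ P = 9, Q = 20.
After the shift, demand is Qd = 29 - P and supply is Qs = 9P - 34.
Clearing the new market: 29 - P = 9P - 34, so P = 6.3 and Q = 22.7.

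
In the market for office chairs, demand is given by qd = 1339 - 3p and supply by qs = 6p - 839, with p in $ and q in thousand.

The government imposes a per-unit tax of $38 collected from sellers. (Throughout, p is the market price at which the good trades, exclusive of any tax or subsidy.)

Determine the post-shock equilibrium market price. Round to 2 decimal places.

Before the shock: 1339 - 3p = 6p - 839 ⇒ 2178 = 9p ⇒ p = 242, q = 613.
Since sellers keep the price net of the tax, the effective supply curve becomes qs = 6p - 1067.
New equilibrium: 1339 - 3p = 6p - 1067 ⇒ 2406 = 9p ⇒ p = 802/3 ≈ 267.3333, q = 537.

267.33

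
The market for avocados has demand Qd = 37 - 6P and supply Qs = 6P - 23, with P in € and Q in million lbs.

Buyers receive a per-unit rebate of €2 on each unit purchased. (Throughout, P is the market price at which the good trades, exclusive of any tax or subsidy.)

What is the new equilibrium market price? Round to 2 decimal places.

Solve the original market: 37 - 6P = 6P - 23, hence P = 5 and Q = 7.
Since buyers' out-of-pocket price is the market price minus the rebate, the effective demand curve becomes Qd = 49 - 6P.
Equate the new curves: 49 - 6P = 6P - 23, giving 72 = 12P, P = 6, Q = 13.

6.00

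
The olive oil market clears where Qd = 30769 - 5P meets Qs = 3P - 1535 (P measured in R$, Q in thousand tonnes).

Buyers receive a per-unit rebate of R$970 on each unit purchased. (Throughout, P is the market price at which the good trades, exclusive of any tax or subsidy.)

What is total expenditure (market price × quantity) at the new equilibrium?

Original equilibrium: 30769 - 5P = 3P - 1535 gives 32304 = 8P, so P = 4038 and Q = 10579.
Since buyers' out-of-pocket price is the market price minus the rebate, the effective demand curve becomes Qd = 35619 - 5P.
Equate the new curves: 35619 - 5P = 3P - 1535, giving 37154 = 8P, P = 4644.25, Q = 12397.75.
New expenditure = 4644.25 × 12397.75 = 57578250.4375.

57578250.4375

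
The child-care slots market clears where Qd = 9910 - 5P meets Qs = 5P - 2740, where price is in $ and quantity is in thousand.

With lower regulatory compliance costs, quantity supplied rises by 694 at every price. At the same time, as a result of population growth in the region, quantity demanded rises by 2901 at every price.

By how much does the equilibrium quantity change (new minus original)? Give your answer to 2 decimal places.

Solve the original market: 9910 - 5P = 5P - 2740, hence P = 1265 and Q = 3585.
With the change applied: demand Qd = 12811 - 5P, supply Qs = 5P - 2046.
New equilibrium: 12811 - 5P = 5P - 2046 ⇒ 14857 = 10P ⇒ P = 1485.7, Q = 5382.5.
ΔQ = 5382.5 − 3585 = +1797.50.

+1797.50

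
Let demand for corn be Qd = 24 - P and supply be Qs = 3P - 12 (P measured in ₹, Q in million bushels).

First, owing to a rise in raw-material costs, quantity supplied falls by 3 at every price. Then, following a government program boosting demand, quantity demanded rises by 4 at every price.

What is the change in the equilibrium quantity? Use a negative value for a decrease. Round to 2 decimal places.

Original equilibrium: 24 - P = 3P - 12 gives 36 = 4P, so P = 9 and Q = 15.
With the change applied: demand Qd = 28 - P, supply Qs = 3P - 15.
New equilibrium: 28 - P = 3P - 15 ⇒ 43 = 4P ⇒ P = 10.75, Q = 17.25.
ΔQ = 17.25 − 15 = +2.25.

+2.25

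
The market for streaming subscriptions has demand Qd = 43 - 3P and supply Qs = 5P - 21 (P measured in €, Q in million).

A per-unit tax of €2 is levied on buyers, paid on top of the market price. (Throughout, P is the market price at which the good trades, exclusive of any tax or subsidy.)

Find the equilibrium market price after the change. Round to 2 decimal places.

Solve the original market: 43 - 3P = 5P - 21, hence P = 8 and Q = 19.
Since buyers pay the price plus the tax, the effective demand curve becomes Qd = 37 - 3P.
Setting them equal: 37 - 3P = 5P - 21 → 58 = 8P, so P = 7.25 and Q = 15.25.

7.25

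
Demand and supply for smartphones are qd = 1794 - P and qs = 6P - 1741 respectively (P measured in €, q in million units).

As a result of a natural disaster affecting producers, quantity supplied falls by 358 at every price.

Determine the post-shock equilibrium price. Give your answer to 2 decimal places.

556.14

Before the shock: 1794 - P = 6P - 1741 ⇒ 3535 = 7P ⇒ P = 505, q = 1289.
The new curves are qd = 1794 - P (demand) and qs = 6P - 2099 (supply).
Setting them equal: 1794 - P = 6P - 2099 → 3893 = 7P, so P = 3893/7 ≈ 556.1429 and q = 8665/7 ≈ 1237.8571.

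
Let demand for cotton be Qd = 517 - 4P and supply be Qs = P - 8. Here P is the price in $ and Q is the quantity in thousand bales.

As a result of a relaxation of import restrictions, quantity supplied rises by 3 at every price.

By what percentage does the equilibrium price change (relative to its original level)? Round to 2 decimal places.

Solve the original market: 517 - 4P = P - 8, hence P = 105 and Q = 97.
With the change applied: demand Qd = 517 - 4P, supply Qs = P - 5.
Equate the new curves: 517 - 4P = P - 5, giving 522 = 5P, P = 104.4, Q = 99.4.
%ΔP = (104.4 − 105) / 105 × 100 = -0.57%.

-0.57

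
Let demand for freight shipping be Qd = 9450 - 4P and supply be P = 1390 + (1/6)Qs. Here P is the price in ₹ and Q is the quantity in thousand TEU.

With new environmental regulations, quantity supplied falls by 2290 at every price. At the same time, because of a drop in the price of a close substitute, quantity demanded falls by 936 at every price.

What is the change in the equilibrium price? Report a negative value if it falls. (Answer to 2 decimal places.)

+135.40

Original equilibrium: 9450 - 4P = 6P - 8340 gives 17790 = 10P, so P = 1779 and Q = 2334.
After the shift, demand is Qd = 8514 - 4P and supply is Qs = 6P - 10630.
Clearing the new market: 8514 - 4P = 6P - 10630, so P = 1914.4 and Q = 856.4.
ΔP = 1914.4 − 1779 = +135.40.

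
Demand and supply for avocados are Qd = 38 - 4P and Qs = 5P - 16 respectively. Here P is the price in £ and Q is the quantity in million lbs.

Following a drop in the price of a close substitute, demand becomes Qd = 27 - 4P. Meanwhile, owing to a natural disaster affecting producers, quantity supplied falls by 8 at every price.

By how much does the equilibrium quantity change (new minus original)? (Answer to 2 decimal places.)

-9.67

Solve the original market: 38 - 4P = 5P - 16, hence P = 6 and Q = 14.
The new curves are Qd = 27 - 4P (demand) and Qs = 5P - 24 (supply).
Setting them equal: 27 - 4P = 5P - 24 → 51 = 9P, so P = 17/3 ≈ 5.6667 and Q = 13/3 ≈ 4.3333.
ΔQ = 4.3333 − 14 = -9.67.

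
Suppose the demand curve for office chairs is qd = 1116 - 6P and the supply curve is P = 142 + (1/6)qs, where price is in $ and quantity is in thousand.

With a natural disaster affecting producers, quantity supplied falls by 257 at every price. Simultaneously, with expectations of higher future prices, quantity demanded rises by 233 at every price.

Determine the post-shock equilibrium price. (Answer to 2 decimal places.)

Solve the original market: 1116 - 6P = 6P - 852, hence P = 164 and q = 132.
After the shift, demand is qd = 1349 - 6P and supply is qs = 6P - 1109.
Clearing the new market: 1349 - 6P = 6P - 1109, so P = 1229/6 ≈ 204.8333 and q = 120.

204.83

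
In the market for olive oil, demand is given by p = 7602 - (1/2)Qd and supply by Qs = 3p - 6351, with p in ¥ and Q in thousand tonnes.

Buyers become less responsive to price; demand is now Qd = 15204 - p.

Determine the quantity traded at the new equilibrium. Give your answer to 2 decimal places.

9815.25

Before the shock: 15204 - 2p = 3p - 6351 ⇒ 21555 = 5p ⇒ p = 4311, Q = 6582.
The shock moves the curves to Qd = 15204 - p and Qs = 3p - 6351.
Setting them equal: 15204 - p = 3p - 6351 → 21555 = 4p, so p = 5388.75 and Q = 9815.25.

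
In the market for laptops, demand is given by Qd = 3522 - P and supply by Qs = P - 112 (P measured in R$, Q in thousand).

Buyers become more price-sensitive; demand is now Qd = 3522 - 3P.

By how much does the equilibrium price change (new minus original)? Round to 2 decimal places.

-908.50

Initially, 3522 - P = P - 112, so 3634 = 2P and P = 1817, Q = 1705.
The shock moves the curves to Qd = 3522 - 3P and Qs = P - 112.
Equate the new curves: 3522 - 3P = P - 112, giving 3634 = 4P, P = 908.5, Q = 796.5.
ΔP = 908.5 − 1817 = -908.50.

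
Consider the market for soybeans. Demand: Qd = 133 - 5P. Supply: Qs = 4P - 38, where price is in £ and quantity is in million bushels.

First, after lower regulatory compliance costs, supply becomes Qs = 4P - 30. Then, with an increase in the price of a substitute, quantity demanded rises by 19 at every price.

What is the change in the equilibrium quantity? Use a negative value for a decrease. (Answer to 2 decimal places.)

Solve the original market: 133 - 5P = 4P - 38, hence P = 19 and Q = 38.
With the change applied: demand Qd = 152 - 5P, supply Qs = 4P - 30.
Clearing the new market: 152 - 5P = 4P - 30, so P = 182/9 ≈ 20.2222 and Q = 458/9 ≈ 50.8889.
ΔQ = 50.8889 − 38 = +12.89.

+12.89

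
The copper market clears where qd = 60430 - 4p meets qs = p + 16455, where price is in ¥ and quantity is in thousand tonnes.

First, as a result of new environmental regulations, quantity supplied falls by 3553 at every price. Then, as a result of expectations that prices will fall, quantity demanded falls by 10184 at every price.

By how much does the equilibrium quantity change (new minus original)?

-4879.2

Original equilibrium: 60430 - 4p = p + 16455 gives 43975 = 5p, so p = 8795 and q = 25250.
After the shift, demand is qd = 50246 - 4p and supply is qs = p + 12902.
Clearing the new market: 50246 - 4p = p + 12902, so p = 7468.8 and q = 20370.8.
Δq = 20370.8 − 25250 = -4879.2.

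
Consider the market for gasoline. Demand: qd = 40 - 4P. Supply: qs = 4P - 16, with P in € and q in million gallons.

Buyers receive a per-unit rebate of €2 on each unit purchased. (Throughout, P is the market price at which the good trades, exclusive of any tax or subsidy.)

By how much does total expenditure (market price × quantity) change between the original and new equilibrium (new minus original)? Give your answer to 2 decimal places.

+44.00

Initially, 40 - 4P = 4P - 16, so 56 = 8P and P = 7, q = 12.
Since buyers' out-of-pocket price is the market price minus the rebate, the effective demand curve becomes qd = 48 - 4P.
Setting them equal: 48 - 4P = 4P - 16 → 64 = 8P, so P = 8 and q = 16.
Expenditure moves from 7×12 = 84 to 8×16 = 128; change = +44.00.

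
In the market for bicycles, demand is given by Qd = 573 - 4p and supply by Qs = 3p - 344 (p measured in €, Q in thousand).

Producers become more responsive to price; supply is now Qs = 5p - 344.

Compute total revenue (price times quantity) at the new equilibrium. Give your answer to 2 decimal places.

16856.95

Solve the original market: 573 - 4p = 3p - 344, hence p = 131 and Q = 49.
After the shift, demand is Qd = 573 - 4p and supply is Qs = 5p - 344.
New equilibrium: 573 - 4p = 5p - 344 ⇒ 917 = 9p ⇒ p = 917/9 ≈ 101.8889, Q = 1489/9 ≈ 165.4444.
New expenditure = 101.8889 × 165.4444 = 16856.95.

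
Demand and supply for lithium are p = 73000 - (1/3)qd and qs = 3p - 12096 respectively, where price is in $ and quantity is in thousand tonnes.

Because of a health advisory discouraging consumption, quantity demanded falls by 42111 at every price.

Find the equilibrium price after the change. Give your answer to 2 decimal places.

31497.50

Initially, 219000 - 3p = 3p - 12096, so 231096 = 6p and p = 38516, q = 103452.
After the shift, demand is qd = 176889 - 3p and supply is qs = 3p - 12096.
Clearing the new market: 176889 - 3p = 3p - 12096, so p = 31497.5 and q = 82396.5.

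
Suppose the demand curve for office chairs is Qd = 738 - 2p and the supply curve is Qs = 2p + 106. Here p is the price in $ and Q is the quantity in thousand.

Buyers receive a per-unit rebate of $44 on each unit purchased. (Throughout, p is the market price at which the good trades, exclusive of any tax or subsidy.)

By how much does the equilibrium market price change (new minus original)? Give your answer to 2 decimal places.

+22.00

Original equilibrium: 738 - 2p = 2p + 106 gives 632 = 4p, so p = 158 and Q = 422.
Since buyers' out-of-pocket price is the market price minus the rebate, the effective demand curve becomes Qd = 826 - 2p.
Equate the new curves: 826 - 2p = 2p + 106, giving 720 = 4p, p = 180, Q = 466.
Δp = 180 − 158 = +22.00.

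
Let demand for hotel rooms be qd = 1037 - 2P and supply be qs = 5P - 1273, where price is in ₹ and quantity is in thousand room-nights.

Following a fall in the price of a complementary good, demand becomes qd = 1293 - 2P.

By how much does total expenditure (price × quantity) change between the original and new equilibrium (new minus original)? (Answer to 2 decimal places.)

+80817.63

Solve the original market: 1037 - 2P = 5P - 1273, hence P = 330 and q = 377.
After the shift, demand is qd = 1293 - 2P and supply is qs = 5P - 1273.
Clearing the new market: 1293 - 2P = 5P - 1273, so P = 2566/7 ≈ 366.5714 and q = 3919/7 ≈ 559.8571.
Expenditure moves from 330×377 = 124410 to 366.5714×559.8571 = 205227.6327; change = +80817.63.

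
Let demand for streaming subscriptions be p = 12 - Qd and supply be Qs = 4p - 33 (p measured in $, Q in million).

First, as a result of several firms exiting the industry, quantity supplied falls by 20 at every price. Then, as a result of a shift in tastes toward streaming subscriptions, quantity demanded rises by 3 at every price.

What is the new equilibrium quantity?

Original equilibrium: 12 - p = 4p - 33 gives 45 = 5p, so p = 9 and Q = 3.
After the shift, demand is Qd = 15 - p and supply is Qs = 4p - 53.
New equilibrium: 15 - p = 4p - 53 ⇒ 68 = 5p ⇒ p = 13.6, Q = 1.4.

1.4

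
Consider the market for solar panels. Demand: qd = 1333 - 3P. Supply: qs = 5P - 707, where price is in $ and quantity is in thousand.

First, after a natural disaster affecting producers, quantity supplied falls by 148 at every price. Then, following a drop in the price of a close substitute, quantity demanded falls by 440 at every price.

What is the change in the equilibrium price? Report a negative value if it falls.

Solve the original market: 1333 - 3P = 5P - 707, hence P = 255 and q = 568.
After the shift, demand is qd = 893 - 3P and supply is qs = 5P - 855.
Setting them equal: 893 - 3P = 5P - 855 → 1748 = 8P, so P = 218.5 and q = 237.5.
ΔP = 218.5 − 255 = -36.5.

-36.5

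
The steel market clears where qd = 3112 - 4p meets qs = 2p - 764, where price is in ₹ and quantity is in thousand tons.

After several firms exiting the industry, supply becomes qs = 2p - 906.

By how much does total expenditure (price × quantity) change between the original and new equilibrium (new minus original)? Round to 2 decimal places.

-50899.11

Initially, 3112 - 4p = 2p - 764, so 3876 = 6p and p = 646, q = 528.
The shock moves the curves to qd = 3112 - 4p and qs = 2p - 906.
Equate the new curves: 3112 - 4p = 2p - 906, giving 4018 = 6p, p = 2009/3 ≈ 669.6667, q = 1300/3 ≈ 433.3333.
Expenditure moves from 646×528 = 341088 to 669.6667×433.3333 = 290188.8889; change = -50899.11.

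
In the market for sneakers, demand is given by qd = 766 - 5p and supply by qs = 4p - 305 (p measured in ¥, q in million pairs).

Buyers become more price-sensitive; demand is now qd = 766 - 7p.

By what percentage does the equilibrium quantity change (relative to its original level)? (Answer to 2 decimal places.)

-50.61

Before the shock: 766 - 5p = 4p - 305 ⇒ 1071 = 9p ⇒ p = 119, q = 171.
The shock moves the curves to qd = 766 - 7p and qs = 4p - 305.
New equilibrium: 766 - 7p = 4p - 305 ⇒ 1071 = 11p ⇒ p = 1071/11 ≈ 97.3636, q = 929/11 ≈ 84.4545.
%Δq = (84.4545 − 171) / 171 × 100 = -50.61%.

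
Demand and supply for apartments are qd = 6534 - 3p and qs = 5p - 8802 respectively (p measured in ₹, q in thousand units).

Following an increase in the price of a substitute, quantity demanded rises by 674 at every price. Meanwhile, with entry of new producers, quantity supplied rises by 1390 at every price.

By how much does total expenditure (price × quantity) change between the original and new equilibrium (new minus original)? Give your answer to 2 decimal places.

Before the shock: 6534 - 3p = 5p - 8802 ⇒ 15336 = 8p ⇒ p = 1917, q = 783.
The shock moves the curves to qd = 7208 - 3p and qs = 5p - 7412.
Clearing the new market: 7208 - 3p = 5p - 7412, so p = 1827.5 and q = 1725.5.
Expenditure moves from 1917×783 = 1501011 to 1827.5×1725.5 = 3153351.25; change = +1652340.25.

+1652340.25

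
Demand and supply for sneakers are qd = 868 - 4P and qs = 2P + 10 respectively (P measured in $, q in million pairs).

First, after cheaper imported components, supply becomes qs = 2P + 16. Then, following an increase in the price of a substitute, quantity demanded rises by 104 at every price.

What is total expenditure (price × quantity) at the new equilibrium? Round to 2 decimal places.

Initially, 868 - 4P = 2P + 10, so 858 = 6P and P = 143, q = 296.
After the shift, demand is qd = 972 - 4P and supply is qs = 2P + 16.
Setting them equal: 972 - 4P = 2P + 16 → 956 = 6P, so P = 478/3 ≈ 159.3333 and q = 1004/3 ≈ 334.6667.
New expenditure = 159.3333 × 334.6667 = 53323.56.

53323.56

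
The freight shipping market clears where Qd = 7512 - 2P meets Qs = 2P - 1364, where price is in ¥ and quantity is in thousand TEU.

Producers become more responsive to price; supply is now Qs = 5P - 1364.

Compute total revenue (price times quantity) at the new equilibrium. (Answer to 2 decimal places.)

6309568.00

Before the shock: 7512 - 2P = 2P - 1364 ⇒ 8876 = 4P ⇒ P = 2219, Q = 3074.
After the shift, demand is Qd = 7512 - 2P and supply is Qs = 5P - 1364.
Equate the new curves: 7512 - 2P = 5P - 1364, giving 8876 = 7P, P = 1268, Q = 4976.
New expenditure = 1268 × 4976 = 6309568.00.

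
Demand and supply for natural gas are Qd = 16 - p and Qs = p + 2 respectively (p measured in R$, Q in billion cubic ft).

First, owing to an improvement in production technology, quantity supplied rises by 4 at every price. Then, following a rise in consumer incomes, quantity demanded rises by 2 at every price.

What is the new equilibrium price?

Initially, 16 - p = p + 2, so 14 = 2p and p = 7, Q = 9.
After the shift, demand is Qd = 18 - p and supply is Qs = p + 6.
Clearing the new market: 18 - p = p + 6, so p = 6 and Q = 12.

6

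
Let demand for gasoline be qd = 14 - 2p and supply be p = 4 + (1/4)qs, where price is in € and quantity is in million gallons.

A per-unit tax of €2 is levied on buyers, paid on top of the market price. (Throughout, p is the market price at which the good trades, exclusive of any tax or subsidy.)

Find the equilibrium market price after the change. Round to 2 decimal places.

Solve the original market: 14 - 2p = 4p - 16, hence p = 5 and q = 4.
Since buyers pay the price plus the tax, the effective demand curve becomes qd = 10 - 2p.
Setting them equal: 10 - 2p = 4p - 16 → 26 = 6p, so p = 13/3 ≈ 4.3333 and q = 4/3 ≈ 1.3333.

4.33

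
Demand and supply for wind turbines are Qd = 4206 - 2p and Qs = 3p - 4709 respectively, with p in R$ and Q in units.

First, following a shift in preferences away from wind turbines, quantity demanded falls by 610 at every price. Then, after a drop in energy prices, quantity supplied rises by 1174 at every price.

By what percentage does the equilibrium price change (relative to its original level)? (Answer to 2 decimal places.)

-20.01

Solve the original market: 4206 - 2p = 3p - 4709, hence p = 1783 and Q = 640.
The new curves are Qd = 3596 - 2p (demand) and Qs = 3p - 3535 (supply).
Clearing the new market: 3596 - 2p = 3p - 3535, so p = 1426.2 and Q = 743.6.
%Δp = (1426.2 − 1783) / 1783 × 100 = -20.01%.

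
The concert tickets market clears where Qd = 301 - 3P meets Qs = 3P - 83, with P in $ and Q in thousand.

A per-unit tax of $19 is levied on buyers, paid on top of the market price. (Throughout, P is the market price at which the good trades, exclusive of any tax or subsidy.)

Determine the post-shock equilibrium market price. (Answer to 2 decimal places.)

54.50

Original equilibrium: 301 - 3P = 3P - 83 gives 384 = 6P, so P = 64 and Q = 109.
Since buyers pay the price plus the tax, the effective demand curve becomes Qd = 244 - 3P.
Setting them equal: 244 - 3P = 3P - 83 → 327 = 6P, so P = 54.5 and Q = 80.5.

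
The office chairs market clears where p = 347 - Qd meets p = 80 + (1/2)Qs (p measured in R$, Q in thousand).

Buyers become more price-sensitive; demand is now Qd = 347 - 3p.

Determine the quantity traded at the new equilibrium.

42.8

Before the shock: 347 - p = 2p - 160 ⇒ 507 = 3p ⇒ p = 169, Q = 178.
The shock moves the curves to Qd = 347 - 3p and Qs = 2p - 160.
Clearing the new market: 347 - 3p = 2p - 160, so p = 101.4 and Q = 42.8.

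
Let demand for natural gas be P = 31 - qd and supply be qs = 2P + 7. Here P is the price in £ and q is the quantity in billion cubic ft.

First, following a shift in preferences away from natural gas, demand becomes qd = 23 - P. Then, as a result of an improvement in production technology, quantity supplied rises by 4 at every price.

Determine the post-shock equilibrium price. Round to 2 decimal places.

4.00

Initially, 31 - P = 2P + 7, so 24 = 3P and P = 8, q = 23.
With the change applied: demand qd = 23 - P, supply qs = 2P + 11.
Clearing the new market: 23 - P = 2P + 11, so P = 4 and q = 19.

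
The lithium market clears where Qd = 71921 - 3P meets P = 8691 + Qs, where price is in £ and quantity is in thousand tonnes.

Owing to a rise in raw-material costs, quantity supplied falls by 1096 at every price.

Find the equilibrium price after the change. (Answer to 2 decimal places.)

20427.00

Initially, 71921 - 3P = P - 8691, so 80612 = 4P and P = 20153, Q = 11462.
With the change applied: demand Qd = 71921 - 3P, supply Qs = P - 9787.
Clearing the new market: 71921 - 3P = P - 9787, so P = 20427 and Q = 10640.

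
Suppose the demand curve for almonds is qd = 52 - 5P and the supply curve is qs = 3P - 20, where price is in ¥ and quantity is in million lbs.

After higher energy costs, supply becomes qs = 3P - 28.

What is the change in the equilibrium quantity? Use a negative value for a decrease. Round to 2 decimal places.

-5.00

Solve the original market: 52 - 5P = 3P - 20, hence P = 9 and q = 7.
After the shift, demand is qd = 52 - 5P and supply is qs = 3P - 28.
New equilibrium: 52 - 5P = 3P - 28 ⇒ 80 = 8P ⇒ P = 10, q = 2.
Δq = 2 − 7 = -5.00.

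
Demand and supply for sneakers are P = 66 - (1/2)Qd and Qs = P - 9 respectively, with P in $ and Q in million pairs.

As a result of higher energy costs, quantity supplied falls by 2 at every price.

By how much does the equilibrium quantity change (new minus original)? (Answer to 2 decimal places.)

Solve the original market: 132 - 2P = P - 9, hence P = 47 and Q = 38.
After the shift, demand is Qd = 132 - 2P and supply is Qs = P - 11.
Clearing the new market: 132 - 2P = P - 11, so P = 143/3 ≈ 47.6667 and Q = 110/3 ≈ 36.6667.
ΔQ = 36.6667 − 38 = -1.33.

-1.33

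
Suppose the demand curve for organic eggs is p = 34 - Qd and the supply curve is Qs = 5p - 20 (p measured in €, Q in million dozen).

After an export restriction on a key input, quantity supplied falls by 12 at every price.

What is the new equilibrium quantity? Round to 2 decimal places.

23.00

Initially, 34 - p = 5p - 20, so 54 = 6p and p = 9, Q = 25.
After the shift, demand is Qd = 34 - p and supply is Qs = 5p - 32.
Clearing the new market: 34 - p = 5p - 32, so p = 11 and Q = 23.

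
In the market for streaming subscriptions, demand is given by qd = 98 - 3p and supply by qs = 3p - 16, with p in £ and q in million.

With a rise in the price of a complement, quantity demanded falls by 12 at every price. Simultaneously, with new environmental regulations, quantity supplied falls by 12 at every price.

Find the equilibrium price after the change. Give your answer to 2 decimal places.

19.00

Solve the original market: 98 - 3p = 3p - 16, hence p = 19 and q = 41.
The shock moves the curves to qd = 86 - 3p and qs = 3p - 28.
New equilibrium: 86 - 3p = 3p - 28 ⇒ 114 = 6p ⇒ p = 19, q = 29.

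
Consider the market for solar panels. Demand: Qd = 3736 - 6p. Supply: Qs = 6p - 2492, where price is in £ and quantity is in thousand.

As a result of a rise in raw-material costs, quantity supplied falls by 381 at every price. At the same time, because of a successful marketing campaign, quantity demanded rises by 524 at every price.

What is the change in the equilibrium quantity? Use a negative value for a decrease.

Original equilibrium: 3736 - 6p = 6p - 2492 gives 6228 = 12p, so p = 519 and Q = 622.
The new curves are Qd = 4260 - 6p (demand) and Qs = 6p - 2873 (supply).
Equate the new curves: 4260 - 6p = 6p - 2873, giving 7133 = 12p, p = 7133/12 ≈ 594.4167, Q = 693.5.
ΔQ = 693.5 − 622 = +71.5.

+71.5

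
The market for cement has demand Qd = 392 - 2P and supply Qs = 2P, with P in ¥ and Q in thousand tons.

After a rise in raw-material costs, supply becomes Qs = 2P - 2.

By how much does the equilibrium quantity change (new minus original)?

Initially, 392 - 2P = 2P, so 392 = 4P and P = 98, Q = 196.
After the shift, demand is Qd = 392 - 2P and supply is Qs = 2P - 2.
New equilibrium: 392 - 2P = 2P - 2 ⇒ 394 = 4P ⇒ P = 98.5, Q = 195.
ΔQ = 195 − 196 = -1.

-1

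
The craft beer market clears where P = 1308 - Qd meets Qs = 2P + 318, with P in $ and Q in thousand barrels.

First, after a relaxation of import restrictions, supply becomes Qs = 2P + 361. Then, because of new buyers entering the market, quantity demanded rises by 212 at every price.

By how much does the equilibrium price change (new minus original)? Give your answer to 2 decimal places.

+56.33

Initially, 1308 - P = 2P + 318, so 990 = 3P and P = 330, Q = 978.
The new curves are Qd = 1520 - P (demand) and Qs = 2P + 361 (supply).
Clearing the new market: 1520 - P = 2P + 361, so P = 1159/3 ≈ 386.3333 and Q = 3401/3 ≈ 1133.6667.
ΔP = 386.3333 − 330 = +56.33.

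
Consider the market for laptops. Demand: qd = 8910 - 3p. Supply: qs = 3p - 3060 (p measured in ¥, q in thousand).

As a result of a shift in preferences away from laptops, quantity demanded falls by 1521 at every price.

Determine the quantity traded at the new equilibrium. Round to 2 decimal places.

Solve the original market: 8910 - 3p = 3p - 3060, hence p = 1995 and q = 2925.
The shock moves the curves to qd = 7389 - 3p and qs = 3p - 3060.
Equate the new curves: 7389 - 3p = 3p - 3060, giving 10449 = 6p, p = 1741.5, q = 2164.5.

2164.50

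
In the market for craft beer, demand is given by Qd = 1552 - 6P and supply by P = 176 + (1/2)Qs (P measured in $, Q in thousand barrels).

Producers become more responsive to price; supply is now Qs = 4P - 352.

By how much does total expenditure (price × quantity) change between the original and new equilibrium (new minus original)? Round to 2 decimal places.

+48475.84

Before the shock: 1552 - 6P = 2P - 352 ⇒ 1904 = 8P ⇒ P = 238, Q = 124.
The shock moves the curves to Qd = 1552 - 6P and Qs = 4P - 352.
Clearing the new market: 1552 - 6P = 4P - 352, so P = 190.4 and Q = 409.6.
Expenditure moves from 238×124 = 29512 to 190.4×409.6 = 77987.84; change = +48475.84.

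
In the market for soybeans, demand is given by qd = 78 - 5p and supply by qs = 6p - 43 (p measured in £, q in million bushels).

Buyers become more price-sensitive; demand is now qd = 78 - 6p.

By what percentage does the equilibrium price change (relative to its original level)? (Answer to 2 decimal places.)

-8.33

Before the shock: 78 - 5p = 6p - 43 ⇒ 121 = 11p ⇒ p = 11, q = 23.
After the shift, demand is qd = 78 - 6p and supply is qs = 6p - 43.
Equate the new curves: 78 - 6p = 6p - 43, giving 121 = 12p, p = 121/12 ≈ 10.0833, q = 17.5.
%Δp = (10.0833 − 11) / 11 × 100 = -8.33%.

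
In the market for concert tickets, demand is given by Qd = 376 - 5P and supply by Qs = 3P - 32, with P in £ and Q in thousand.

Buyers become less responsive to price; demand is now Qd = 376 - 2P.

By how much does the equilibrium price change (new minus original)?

Before the shock: 376 - 5P = 3P - 32 ⇒ 408 = 8P ⇒ P = 51, Q = 121.
After the shift, demand is Qd = 376 - 2P and supply is Qs = 3P - 32.
Clearing the new market: 376 - 2P = 3P - 32, so P = 81.6 and Q = 212.8.
ΔP = 81.6 − 51 = +30.6.

+30.6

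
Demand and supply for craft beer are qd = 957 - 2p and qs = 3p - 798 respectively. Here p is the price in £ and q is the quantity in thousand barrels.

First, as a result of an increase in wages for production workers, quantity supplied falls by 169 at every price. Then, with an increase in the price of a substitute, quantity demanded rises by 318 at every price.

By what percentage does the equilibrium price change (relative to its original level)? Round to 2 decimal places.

Initially, 957 - 2p = 3p - 798, so 1755 = 5p and p = 351, q = 255.
After the shift, demand is qd = 1275 - 2p and supply is qs = 3p - 967.
Setting them equal: 1275 - 2p = 3p - 967 → 2242 = 5p, so p = 448.4 and q = 378.2.
%Δp = (448.4 − 351) / 351 × 100 = +27.75%.

+27.75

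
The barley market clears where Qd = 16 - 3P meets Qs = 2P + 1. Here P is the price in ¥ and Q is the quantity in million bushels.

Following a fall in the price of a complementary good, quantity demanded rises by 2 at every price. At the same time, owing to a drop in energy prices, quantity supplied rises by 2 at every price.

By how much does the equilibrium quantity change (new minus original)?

Original equilibrium: 16 - 3P = 2P + 1 gives 15 = 5P, so P = 3 and Q = 7.
With the change applied: demand Qd = 18 - 3P, supply Qs = 2P + 3.
New equilibrium: 18 - 3P = 2P + 3 ⇒ 15 = 5P ⇒ P = 3, Q = 9.
ΔQ = 9 − 7 = +2.

+2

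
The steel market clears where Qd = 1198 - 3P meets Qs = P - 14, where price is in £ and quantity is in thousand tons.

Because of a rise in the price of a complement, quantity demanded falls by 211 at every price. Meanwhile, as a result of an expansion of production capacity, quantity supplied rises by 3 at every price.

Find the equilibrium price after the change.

249.5

Initially, 1198 - 3P = P - 14, so 1212 = 4P and P = 303, Q = 289.
After the shift, demand is Qd = 987 - 3P and supply is Qs = P - 11.
Setting them equal: 987 - 3P = P - 11 → 998 = 4P, so P = 249.5 and Q = 238.5.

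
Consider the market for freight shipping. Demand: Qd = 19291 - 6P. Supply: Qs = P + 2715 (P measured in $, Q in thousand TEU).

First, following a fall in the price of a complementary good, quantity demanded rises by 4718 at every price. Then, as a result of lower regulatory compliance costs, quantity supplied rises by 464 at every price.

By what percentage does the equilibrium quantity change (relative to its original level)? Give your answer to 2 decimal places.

Before the shock: 19291 - 6P = P + 2715 ⇒ 16576 = 7P ⇒ P = 2368, Q = 5083.
With the change applied: demand Qd = 24009 - 6P, supply Qs = P + 3179.
Clearing the new market: 24009 - 6P = P + 3179, so P = 20830/7 ≈ 2975.7143 and Q = 43083/7 ≈ 6154.7143.
%ΔQ = (6154.7143 − 5083) / 5083 × 100 = +21.08%.

+21.08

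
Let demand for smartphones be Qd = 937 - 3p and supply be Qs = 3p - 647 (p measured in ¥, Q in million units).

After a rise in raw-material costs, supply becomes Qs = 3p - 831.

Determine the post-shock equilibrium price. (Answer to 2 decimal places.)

Before the shock: 937 - 3p = 3p - 647 ⇒ 1584 = 6p ⇒ p = 264, Q = 145.
After the shift, demand is Qd = 937 - 3p and supply is Qs = 3p - 831.
Clearing the new market: 937 - 3p = 3p - 831, so p = 884/3 ≈ 294.6667 and Q = 53.

294.67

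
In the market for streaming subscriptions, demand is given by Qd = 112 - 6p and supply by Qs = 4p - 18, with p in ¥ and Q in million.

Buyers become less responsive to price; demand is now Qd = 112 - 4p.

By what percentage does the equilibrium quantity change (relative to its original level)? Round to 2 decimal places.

+38.24

Original equilibrium: 112 - 6p = 4p - 18 gives 130 = 10p, so p = 13 and Q = 34.
The shock moves the curves to Qd = 112 - 4p and Qs = 4p - 18.
New equilibrium: 112 - 4p = 4p - 18 ⇒ 130 = 8p ⇒ p = 16.25, Q = 47.
%ΔQ = (47 − 34) / 34 × 100 = +38.24%.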